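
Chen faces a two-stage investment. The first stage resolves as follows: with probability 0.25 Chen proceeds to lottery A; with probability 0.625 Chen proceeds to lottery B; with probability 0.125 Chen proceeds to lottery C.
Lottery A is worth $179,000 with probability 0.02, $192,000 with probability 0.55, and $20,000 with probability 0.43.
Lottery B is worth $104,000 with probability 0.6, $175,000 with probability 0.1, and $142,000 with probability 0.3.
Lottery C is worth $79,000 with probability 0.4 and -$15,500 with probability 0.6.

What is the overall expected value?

$108,795

EV(A) = 0.02 × 179000 + 0.55 × 192000 + 0.43 × 20000 = 3580 + 105600 + 8600 = 117780
EV(B) = 0.6 × 104000 + 0.1 × 175000 + 0.3 × 142000 = 62400 + 17500 + 42600 = 122500
EV(C) = 0.4 × 79000 + 0.6 × (-15500) = 31600 − 9300 = 22300
Overall = 0.25 × 117780 + 0.625 × 122500 + 0.125 × 22300 = 29445 + 76562.5 + 2787.5 = 108795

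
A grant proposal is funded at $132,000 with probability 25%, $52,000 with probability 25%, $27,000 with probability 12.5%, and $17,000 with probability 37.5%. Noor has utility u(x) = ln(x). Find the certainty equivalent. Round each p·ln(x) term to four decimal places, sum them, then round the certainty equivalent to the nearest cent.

$39,759.34

E[u] = 0.25·ln(132000) + 0.25·ln(52000) + 0.125·ln(27000) + 0.375·ln(17000) = 2.9476 + 2.7147 + 1.2754 + 3.6529 = 10.5906
CE = e^10.5906 ≈ 39759.34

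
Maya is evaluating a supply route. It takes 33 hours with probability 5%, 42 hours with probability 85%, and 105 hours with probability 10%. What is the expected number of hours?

EV = 0.05 × 33 + 0.85 × 42 + 0.1 × 105 = 1.65 + 35.7 + 10.5 = 47.85

47.85 hours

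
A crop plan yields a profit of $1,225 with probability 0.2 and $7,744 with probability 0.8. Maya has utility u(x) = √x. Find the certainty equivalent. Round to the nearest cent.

$5,990.76

E[u] = 0.2·√1225 + 0.8·√7744 = 0.2·35 + 0.8·88 = 77.4
CE = (77.4)² = 5990.76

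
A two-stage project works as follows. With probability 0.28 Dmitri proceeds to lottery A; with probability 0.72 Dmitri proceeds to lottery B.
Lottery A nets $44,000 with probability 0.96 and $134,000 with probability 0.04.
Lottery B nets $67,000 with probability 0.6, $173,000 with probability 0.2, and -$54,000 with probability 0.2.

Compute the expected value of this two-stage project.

$59,408

EV(A) = 0.96 × 44000 + 0.04 × 134000 = 42240 + 5360 = 47600
EV(B) = 0.6 × 67000 + 0.2 × 173000 + 0.2 × (-54000) = 40200 + 34600 − 10800 = 64000
Overall = 0.28 × 47600 + 0.72 × 64000 = 13328 + 46080 = 59408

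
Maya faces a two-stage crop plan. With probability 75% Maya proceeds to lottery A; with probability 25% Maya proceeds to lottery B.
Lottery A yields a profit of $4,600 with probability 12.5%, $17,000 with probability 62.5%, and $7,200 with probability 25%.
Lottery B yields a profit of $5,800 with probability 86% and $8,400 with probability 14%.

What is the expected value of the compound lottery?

EV(A) = 0.125 × 4600 + 0.625 × 17000 + 0.25 × 7200 = 575 + 10625 + 1800 = 13000
EV(B) = 0.86 × 5800 + 0.14 × 8400 = 4988 + 1176 = 6164
Overall = 0.75 × 13000 + 0.25 × 6164 = 9750 + 1541 = 11291

$11,291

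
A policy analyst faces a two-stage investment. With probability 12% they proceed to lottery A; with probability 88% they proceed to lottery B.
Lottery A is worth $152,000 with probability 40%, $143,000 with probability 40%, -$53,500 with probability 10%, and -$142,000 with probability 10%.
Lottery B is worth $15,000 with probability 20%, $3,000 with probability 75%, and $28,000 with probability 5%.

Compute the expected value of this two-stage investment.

$17,666

EV(A) = 0.4 × 152000 + 0.4 × 143000 + 0.1 × (-53500) + 0.1 × (-142000) = 60800 + 57200 − 5350 − 14200 = 98450
EV(B) = 0.2 × 15000 + 0.75 × 3000 + 0.05 × 28000 = 3000 + 2250 + 1400 = 6650
Overall = 0.12 × 98450 + 0.88 × 6650 = 11814 + 5852 = 17666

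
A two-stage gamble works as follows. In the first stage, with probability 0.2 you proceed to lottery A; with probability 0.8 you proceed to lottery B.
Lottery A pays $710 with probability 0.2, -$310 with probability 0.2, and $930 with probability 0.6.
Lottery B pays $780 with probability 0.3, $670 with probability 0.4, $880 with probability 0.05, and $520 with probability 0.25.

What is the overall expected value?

$668.40

EV(A) = 0.2 × 710 + 0.2 × (-310) + 0.6 × 930 = 142 − 62 + 558 = 638
EV(B) = 0.3 × 780 + 0.4 × 670 + 0.05 × 880 + 0.25 × 520 = 234 + 268 + 44 + 130 = 676
Overall = 0.2 × 638 + 0.8 × 676 = 127.6 + 540.8 = 668.4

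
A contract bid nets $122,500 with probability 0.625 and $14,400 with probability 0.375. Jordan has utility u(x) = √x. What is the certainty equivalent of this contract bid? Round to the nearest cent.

$69,564.06

E[u] = 0.625·√122500 + 0.375·√14400 = 0.625·350 + 0.375·120 = 263.75
CE = (263.75)² = 69564.0625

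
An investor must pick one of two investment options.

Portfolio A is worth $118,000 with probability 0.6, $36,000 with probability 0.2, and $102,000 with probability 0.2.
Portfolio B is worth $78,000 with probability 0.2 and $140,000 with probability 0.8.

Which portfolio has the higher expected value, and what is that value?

Portfolio A = 0.6 × 118000 + 0.2 × 36000 + 0.2 × 102000 = 70800 + 7200 + 20400 = 98400
Portfolio B = 0.2 × 78000 + 0.8 × 140000 = 15600 + 112000 = 127600

Portfolio B ($127,600)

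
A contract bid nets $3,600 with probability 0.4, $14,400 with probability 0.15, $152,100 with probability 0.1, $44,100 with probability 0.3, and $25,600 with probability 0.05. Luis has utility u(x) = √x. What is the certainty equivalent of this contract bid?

E[u] = 0.4·√3600 + 0.15·√14400 + 0.1·√152100 + 0.3·√44100 + 0.05·√25600 = 0.4·60 + 0.15·120 + 0.1·390 + 0.3·210 + 0.05·160 = 152
CE = (152)² = 23104

$23,104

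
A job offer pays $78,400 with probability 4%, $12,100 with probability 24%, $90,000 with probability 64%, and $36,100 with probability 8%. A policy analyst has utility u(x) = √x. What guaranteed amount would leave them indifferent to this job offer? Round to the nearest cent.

$59,927.04

E[u] = 0.04·√78400 + 0.24·√12100 + 0.64·√90000 + 0.08·√36100 = 0.04·280 + 0.24·110 + 0.64·300 + 0.08·190 = 244.8
CE = (244.8)² = 59927.04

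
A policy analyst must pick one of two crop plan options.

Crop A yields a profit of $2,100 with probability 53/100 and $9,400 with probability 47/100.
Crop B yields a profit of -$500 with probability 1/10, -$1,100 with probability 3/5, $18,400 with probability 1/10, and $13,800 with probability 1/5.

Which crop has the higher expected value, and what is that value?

Crop A ($5,531)

Crop A = 53/100 × 2100 + 47/100 × 9400 = 1113 + 4418 = 5531
Crop B = 1/10 × (-500) + 3/5 × (-1100) + 1/10 × 18400 + 1/5 × 13800 = -50 − 660 + 1840 + 2760 = 3890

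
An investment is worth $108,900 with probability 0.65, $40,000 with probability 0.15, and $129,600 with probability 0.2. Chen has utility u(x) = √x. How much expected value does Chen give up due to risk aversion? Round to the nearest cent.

$2,532.75

E[u] = 0.65·√108900 + 0.15·√40000 + 0.2·√129600 = 0.65·330 + 0.15·200 + 0.2·360 = 316.5
CE = (316.5)² = 100172.25
Risk premium = EV − CE = 102705 − 100172.25 = 2532.75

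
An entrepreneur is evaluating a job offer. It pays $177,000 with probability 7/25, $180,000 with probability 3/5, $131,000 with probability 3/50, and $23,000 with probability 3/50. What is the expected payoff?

$166,800

EV = 7/25 × 177000 + 3/5 × 180000 + 3/50 × 131000 + 3/50 × 23000 = 49560 + 108000 + 7860 + 1380 = 166800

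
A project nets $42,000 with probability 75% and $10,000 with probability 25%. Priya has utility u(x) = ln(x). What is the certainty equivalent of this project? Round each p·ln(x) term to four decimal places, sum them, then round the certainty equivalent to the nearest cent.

$29,339.79

E[u] = 0.75·ln(42000) + 0.25·ln(10000) = 7.9841 + 2.3026 = 10.2867
CE = e^10.2867 ≈ 29339.79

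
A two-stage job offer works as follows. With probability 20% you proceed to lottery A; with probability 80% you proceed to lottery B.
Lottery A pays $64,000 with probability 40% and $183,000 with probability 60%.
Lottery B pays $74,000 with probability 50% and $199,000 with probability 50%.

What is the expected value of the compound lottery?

$136,280

EV(A) = 0.4 × 64000 + 0.6 × 183000 = 25600 + 109800 = 135400
EV(B) = 0.5 × 74000 + 0.5 × 199000 = 37000 + 99500 = 136500
Overall = 0.2 × 135400 + 0.8 × 136500 = 27080 + 109200 = 136280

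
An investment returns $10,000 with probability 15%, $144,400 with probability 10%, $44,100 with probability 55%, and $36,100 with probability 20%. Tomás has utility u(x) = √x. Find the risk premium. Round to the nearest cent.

E[u] = 0.15·√10000 + 0.1·√144400 + 0.55·√44100 + 0.2·√36100 = 0.15·100 + 0.1·380 + 0.55·210 + 0.2·190 = 206.5
CE = (206.5)² = 42642.25
Risk premium = EV − CE = 47415 − 42642.25 = 4772.75

$4,772.75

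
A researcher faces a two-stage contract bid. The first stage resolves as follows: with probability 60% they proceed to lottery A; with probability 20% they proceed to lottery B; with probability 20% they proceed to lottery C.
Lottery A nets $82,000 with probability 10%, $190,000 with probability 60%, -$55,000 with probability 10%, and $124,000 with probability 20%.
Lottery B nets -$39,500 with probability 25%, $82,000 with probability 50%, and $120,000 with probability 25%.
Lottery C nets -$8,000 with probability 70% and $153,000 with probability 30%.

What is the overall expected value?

$105,185

EV(A) = 0.1 × 82000 + 0.6 × 190000 + 0.1 × (-55000) + 0.2 × 124000 = 8200 + 114000 − 5500 + 24800 = 141500
EV(B) = 0.25 × (-39500) + 0.5 × 82000 + 0.25 × 120000 = -9875 + 41000 + 30000 = 61125
EV(C) = 0.7 × (-8000) + 0.3 × 153000 = -5600 + 45900 = 40300
Overall = 0.6 × 141500 + 0.2 × 61125 + 0.2 × 40300 = 84900 + 12225 + 8060 = 105185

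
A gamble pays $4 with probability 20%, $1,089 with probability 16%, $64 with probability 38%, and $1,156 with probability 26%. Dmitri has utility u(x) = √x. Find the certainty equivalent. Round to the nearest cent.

E[u] = 0.2·√4 + 0.16·√1089 + 0.38·√64 + 0.26·√1156 = 0.2·2 + 0.16·33 + 0.38·8 + 0.26·34 = 17.56
CE = (17.56)² = 308.3536

$308.35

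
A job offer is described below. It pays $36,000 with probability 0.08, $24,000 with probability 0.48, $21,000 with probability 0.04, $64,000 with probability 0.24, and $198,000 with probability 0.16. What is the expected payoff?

EV = 0.08 × 36000 + 0.48 × 24000 + 0.04 × 21000 + 0.24 × 64000 + 0.16 × 198000 = 2880 + 11520 + 840 + 15360 + 31680 = 62280

$62,280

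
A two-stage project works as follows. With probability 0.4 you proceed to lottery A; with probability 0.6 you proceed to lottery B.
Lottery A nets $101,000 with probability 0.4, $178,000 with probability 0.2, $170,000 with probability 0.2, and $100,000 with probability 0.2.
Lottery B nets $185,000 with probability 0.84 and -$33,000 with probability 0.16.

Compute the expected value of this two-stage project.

EV(A) = 0.4 × 101000 + 0.2 × 178000 + 0.2 × 170000 + 0.2 × 100000 = 40400 + 35600 + 34000 + 20000 = 130000
EV(B) = 0.84 × 185000 + 0.16 × (-33000) = 155400 − 5280 = 150120
Overall = 0.4 × 130000 + 0.6 × 150120 = 52000 + 90072 = 142072

$142,072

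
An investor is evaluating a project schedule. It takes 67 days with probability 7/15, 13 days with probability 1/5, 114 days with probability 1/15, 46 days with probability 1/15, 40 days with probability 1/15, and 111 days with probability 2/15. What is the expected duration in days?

EV = 7/15 × 67 + 1/5 × 13 + 1/15 × 114 + 1/15 × 46 + 1/15 × 40 + 2/15 × 111 = 31.2667 + 2.6 + 7.6 + 3.0667 + 2.6667 + 14.8 = 62

62 days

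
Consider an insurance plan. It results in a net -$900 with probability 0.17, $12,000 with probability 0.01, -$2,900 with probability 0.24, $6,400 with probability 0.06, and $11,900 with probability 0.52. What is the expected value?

EV = 0.17 × (-900) + 0.01 × 12000 + 0.24 × (-2900) + 0.06 × 6400 + 0.52 × 11900 = -153 + 120 − 696 + 384 + 6188 = 5843

$5,843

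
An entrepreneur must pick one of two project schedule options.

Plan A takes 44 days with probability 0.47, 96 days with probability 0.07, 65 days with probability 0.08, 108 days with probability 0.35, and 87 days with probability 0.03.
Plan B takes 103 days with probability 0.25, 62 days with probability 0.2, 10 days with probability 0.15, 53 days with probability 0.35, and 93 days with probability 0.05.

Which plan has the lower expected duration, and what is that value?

Plan B (62.85 days)

Plan A = 0.47 × 44 + 0.07 × 96 + 0.08 × 65 + 0.35 × 108 + 0.03 × 87 = 20.68 + 6.72 + 5.2 + 37.8 + 2.61 = 73.01
Plan B = 0.25 × 103 + 0.2 × 62 + 0.15 × 10 + 0.35 × 53 + 0.05 × 93 = 25.75 + 12.4 + 1.5 + 18.55 + 4.65 = 62.85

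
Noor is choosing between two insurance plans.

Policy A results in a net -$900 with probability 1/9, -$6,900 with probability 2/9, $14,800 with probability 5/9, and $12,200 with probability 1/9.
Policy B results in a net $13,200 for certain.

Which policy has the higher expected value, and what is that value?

Policy A = 1/9 × (-900) + 2/9 × (-6900) + 5/9 × 14800 + 1/9 × 12200 = -100 − 1533.3333 + 8222.2222 + 1355.5556 = 7944.4444
Policy B: 13200 (certain)

Policy B ($13,200)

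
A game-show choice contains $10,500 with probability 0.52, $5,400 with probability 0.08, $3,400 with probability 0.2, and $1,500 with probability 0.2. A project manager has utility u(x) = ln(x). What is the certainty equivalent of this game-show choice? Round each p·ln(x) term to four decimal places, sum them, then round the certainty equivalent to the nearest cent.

$5,383.53

E[u] = 0.52·ln(10500) + 0.08·ln(5400) + 0.2·ln(3400) + 0.2·ln(1500) = 4.8147 + 0.6875 + 1.6263 + 1.4626 = 8.5911
CE = e^8.5911 ≈ 5383.53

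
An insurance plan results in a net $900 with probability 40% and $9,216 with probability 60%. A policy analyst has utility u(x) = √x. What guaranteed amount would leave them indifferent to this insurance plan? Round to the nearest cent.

$4,844.16

E[u] = 0.4·√900 + 0.6·√9216 = 0.4·30 + 0.6·96 = 69.6
CE = (69.6)² = 4844.16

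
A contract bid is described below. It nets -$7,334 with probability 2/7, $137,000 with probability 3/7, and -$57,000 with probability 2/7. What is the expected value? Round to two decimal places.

EV = 2/7 × (-7334) + 3/7 × 137000 + 2/7 × (-57000) = -2095.4286 + 58714.2857 − 16285.7143 = 40333.1429

$40,333.14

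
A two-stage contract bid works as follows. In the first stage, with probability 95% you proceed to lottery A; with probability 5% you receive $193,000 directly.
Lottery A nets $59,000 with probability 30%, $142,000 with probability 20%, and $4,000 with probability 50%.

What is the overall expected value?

$55,345

EV(A) = 0.3 × 59000 + 0.2 × 142000 + 0.5 × 4000 = 17700 + 28400 + 2000 = 48100
Branch B: 193000 (certain)
Overall = 0.95 × 48100 + 0.05 × 193000 = 45695 + 9650 = 55345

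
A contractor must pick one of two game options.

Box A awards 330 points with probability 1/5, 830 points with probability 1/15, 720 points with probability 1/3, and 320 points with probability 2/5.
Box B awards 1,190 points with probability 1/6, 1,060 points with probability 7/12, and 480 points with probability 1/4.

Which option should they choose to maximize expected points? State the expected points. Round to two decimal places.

Box B (936.67 points)

Box A = 1/5 × 330 + 1/15 × 830 + 1/3 × 720 + 2/5 × 320 = 66 + 55.3333 + 240 + 128 = 489.3333
Box B = 1/6 × 1190 + 7/12 × 1060 + 1/4 × 480 = 198.3333 + 618.3333 + 120 = 936.6667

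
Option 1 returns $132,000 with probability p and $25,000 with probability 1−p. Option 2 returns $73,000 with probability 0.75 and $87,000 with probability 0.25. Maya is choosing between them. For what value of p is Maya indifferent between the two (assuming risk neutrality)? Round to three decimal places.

p = 0.481

EV(Option 2) = 0.75 × 73000 + 0.25 × 87000 = 54750 + 21750 = 76500
p·132000 + (1−p)·25000 = 76500
107000p + 25000 = 76500
p = (76500 − 25000) / 107000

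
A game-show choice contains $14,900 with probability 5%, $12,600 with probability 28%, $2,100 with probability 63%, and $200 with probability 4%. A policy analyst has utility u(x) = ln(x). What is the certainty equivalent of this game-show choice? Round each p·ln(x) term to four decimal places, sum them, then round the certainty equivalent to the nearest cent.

E[u] = 0.05·ln(14900) + 0.28·ln(12600) + 0.63·ln(2100) + 0.04·ln(200) = 0.4805 + 2.6436 + 4.8193 + 0.2119 = 8.1553
CE = e^8.1553 ≈ 3481.78

$3,481.78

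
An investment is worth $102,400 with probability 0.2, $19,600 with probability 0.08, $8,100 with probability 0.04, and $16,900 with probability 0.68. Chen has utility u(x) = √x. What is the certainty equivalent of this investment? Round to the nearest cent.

E[u] = 0.2·√102400 + 0.08·√19600 + 0.04·√8100 + 0.68·√16900 = 0.2·320 + 0.08·140 + 0.04·90 + 0.68·130 = 167.2
CE = (167.2)² = 27955.84

$27,955.84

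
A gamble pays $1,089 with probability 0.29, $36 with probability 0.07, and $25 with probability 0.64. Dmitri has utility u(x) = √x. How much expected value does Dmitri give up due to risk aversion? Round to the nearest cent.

$160.35

E[u] = 0.29·√1089 + 0.07·√36 + 0.64·√25 = 0.29·33 + 0.07·6 + 0.64·5 = 13.19
CE = (13.19)² = 173.9761
Risk premium = EV − CE = 334.33 − 173.9761 = 160.3539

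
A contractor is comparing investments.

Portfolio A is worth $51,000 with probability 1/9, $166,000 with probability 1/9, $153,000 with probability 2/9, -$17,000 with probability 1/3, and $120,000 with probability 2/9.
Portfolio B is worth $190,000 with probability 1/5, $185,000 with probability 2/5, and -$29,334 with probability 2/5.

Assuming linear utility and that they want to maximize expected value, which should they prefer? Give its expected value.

Portfolio B ($100,266.40)

Portfolio A = 1/9 × 51000 + 1/9 × 166000 + 2/9 × 153000 + 1/3 × (-17000) + 2/9 × 120000 = 5666.6667 + 18444.4444 + 34000 − 5666.6667 + 26666.6667 = 79111.1111
Portfolio B = 1/5 × 190000 + 2/5 × 185000 + 2/5 × (-29334) = 38000 + 74000 − 11733.6 = 100266.4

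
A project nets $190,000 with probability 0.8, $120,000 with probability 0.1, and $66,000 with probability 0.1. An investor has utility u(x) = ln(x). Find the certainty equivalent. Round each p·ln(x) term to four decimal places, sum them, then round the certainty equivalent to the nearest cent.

$163,243.79

E[u] = 0.8·ln(190000) + 0.1·ln(120000) + 0.1·ln(66000) = 9.7238 + 1.1695 + 1.1097 = 12.0030
CE = e^12.0030 ≈ 163243.79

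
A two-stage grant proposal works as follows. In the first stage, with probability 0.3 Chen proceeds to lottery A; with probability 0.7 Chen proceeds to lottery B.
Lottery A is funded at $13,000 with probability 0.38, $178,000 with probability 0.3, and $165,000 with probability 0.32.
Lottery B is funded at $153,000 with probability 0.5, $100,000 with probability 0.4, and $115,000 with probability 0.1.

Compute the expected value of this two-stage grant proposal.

EV(A) = 0.38 × 13000 + 0.3 × 178000 + 0.32 × 165000 = 4940 + 53400 + 52800 = 111140
EV(B) = 0.5 × 153000 + 0.4 × 100000 + 0.1 × 115000 = 76500 + 40000 + 11500 = 128000
Overall = 0.3 × 111140 + 0.7 × 128000 = 33342 + 89600 = 122942

$122,942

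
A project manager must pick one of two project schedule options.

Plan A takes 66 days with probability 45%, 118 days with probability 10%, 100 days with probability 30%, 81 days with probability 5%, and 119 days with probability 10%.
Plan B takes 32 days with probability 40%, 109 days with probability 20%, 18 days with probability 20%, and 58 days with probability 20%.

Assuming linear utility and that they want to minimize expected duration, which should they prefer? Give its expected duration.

Plan A = 0.45 × 66 + 0.1 × 118 + 0.3 × 100 + 0.05 × 81 + 0.1 × 119 = 29.7 + 11.8 + 30 + 4.05 + 11.9 = 87.45
Plan B = 0.4 × 32 + 0.2 × 109 + 0.2 × 18 + 0.2 × 58 = 12.8 + 21.8 + 3.6 + 11.6 = 49.8

Plan B (49.8 days)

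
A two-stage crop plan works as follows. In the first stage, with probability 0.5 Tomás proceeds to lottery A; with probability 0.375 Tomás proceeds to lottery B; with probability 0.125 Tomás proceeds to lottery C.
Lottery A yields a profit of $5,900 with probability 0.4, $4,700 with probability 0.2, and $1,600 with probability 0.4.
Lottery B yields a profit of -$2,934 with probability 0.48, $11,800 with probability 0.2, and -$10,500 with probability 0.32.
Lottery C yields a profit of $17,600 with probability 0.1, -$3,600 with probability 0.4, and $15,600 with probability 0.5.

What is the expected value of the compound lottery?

EV(A) = 0.4 × 5900 + 0.2 × 4700 + 0.4 × 1600 = 2360 + 940 + 640 = 3940
EV(B) = 0.48 × (-2934) + 0.2 × 11800 + 0.32 × (-10500) = -1408.32 + 2360 − 3360 = -2408.32
EV(C) = 0.1 × 17600 + 0.4 × (-3600) + 0.5 × 15600 = 1760 − 1440 + 7800 = 8120
Overall = 0.5 × 3940 + 0.375 × (-2408.32) + 0.125 × 8120 = 1970 − 903.12 + 1015 = 2081.88

$2,081.88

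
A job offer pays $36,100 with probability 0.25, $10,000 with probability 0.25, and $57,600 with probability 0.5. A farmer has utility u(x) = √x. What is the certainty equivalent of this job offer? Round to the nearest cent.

$37,056.25

E[u] = 0.25·√36100 + 0.25·√10000 + 0.5·√57600 = 0.25·190 + 0.25·100 + 0.5·240 = 192.5
CE = (192.5)² = 37056.25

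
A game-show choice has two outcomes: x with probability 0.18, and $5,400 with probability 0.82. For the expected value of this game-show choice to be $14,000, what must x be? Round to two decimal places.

x = $53,177.78

0.18·x + 0.82·5400 = 14000
0.18·x = 14000 − 4428 = 9572
x = 9572 / 0.18 = 53177.7778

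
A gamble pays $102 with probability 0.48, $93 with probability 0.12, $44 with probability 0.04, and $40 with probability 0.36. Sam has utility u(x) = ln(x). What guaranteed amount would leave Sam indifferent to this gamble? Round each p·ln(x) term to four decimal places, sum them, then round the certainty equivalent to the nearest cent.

$69.64

E[u] = 0.48·ln(102) + 0.12·ln(93) + 0.04·ln(44) + 0.36·ln(40) = 2.2200 + 0.5439 + 0.1514 + 1.3280 = 4.2433
CE = e^4.2433 ≈ 69.64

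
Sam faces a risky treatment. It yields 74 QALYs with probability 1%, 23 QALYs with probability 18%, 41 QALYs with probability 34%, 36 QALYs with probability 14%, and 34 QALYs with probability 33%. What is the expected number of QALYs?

35.08 QALYs

EV = 0.01 × 74 + 0.18 × 23 + 0.34 × 41 + 0.14 × 36 + 0.33 × 34 = 0.74 + 4.14 + 13.94 + 5.04 + 11.22 = 35.08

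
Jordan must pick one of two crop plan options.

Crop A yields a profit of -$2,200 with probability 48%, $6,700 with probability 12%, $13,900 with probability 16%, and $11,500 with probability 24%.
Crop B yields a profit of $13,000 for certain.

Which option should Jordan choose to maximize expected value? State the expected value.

Crop B ($13,000)

Crop A = 0.48 × (-2200) + 0.12 × 6700 + 0.16 × 13900 + 0.24 × 11500 = -1056 + 804 + 2224 + 2760 = 4732
Crop B: 13000 (certain)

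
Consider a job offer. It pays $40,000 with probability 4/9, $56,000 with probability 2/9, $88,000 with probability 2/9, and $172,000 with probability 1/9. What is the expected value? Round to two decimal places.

$68,888.89

EV = 4/9 × 40000 + 2/9 × 56000 + 2/9 × 88000 + 1/9 × 172000 = 17777.7778 + 12444.4444 + 19555.5556 + 19111.1111 = 68888.8889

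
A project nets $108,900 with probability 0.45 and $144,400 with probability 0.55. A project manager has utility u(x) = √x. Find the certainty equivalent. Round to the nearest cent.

$127,806.25

E[u] = 0.45·√108900 + 0.55·√144400 = 0.45·330 + 0.55·380 = 357.5
CE = (357.5)² = 127806.25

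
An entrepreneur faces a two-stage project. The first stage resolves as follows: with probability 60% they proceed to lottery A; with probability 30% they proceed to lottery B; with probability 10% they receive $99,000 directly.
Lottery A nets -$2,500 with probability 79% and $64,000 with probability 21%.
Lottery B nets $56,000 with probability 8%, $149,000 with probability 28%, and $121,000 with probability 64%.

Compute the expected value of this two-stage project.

$53,871

EV(A) = 0.79 × (-2500) + 0.21 × 64000 = -1975 + 13440 = 11465
EV(B) = 0.08 × 56000 + 0.28 × 149000 + 0.64 × 121000 = 4480 + 41720 + 77440 = 123640
Branch C: 99000 (certain)
Overall = 0.6 × 11465 + 0.3 × 123640 + 0.1 × 99000 = 6879 + 37092 + 9900 = 53871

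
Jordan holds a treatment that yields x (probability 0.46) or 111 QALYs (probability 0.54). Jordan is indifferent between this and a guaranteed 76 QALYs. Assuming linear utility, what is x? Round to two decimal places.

0.46·x + 0.54·111 = 76
0.46·x = 76 − 59.94 = 16.06
x = 16.06 / 0.46 = 34.9130

x = 34.91 QALYs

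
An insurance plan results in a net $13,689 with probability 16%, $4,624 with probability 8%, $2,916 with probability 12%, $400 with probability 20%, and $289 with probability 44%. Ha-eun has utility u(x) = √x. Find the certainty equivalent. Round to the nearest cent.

$1,774.09

E[u] = 0.16·√13689 + 0.08·√4624 + 0.12·√2916 + 0.2·√400 + 0.44·√289 = 0.16·117 + 0.08·68 + 0.12·54 + 0.2·20 + 0.44·17 = 42.12
CE = (42.12)² = 1774.0944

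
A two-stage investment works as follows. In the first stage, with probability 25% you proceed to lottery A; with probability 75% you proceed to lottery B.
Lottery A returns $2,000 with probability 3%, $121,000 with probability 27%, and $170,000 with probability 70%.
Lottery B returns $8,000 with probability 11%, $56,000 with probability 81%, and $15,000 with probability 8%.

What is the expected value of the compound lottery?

EV(A) = 0.03 × 2000 + 0.27 × 121000 + 0.7 × 170000 = 60 + 32670 + 119000 = 151730
EV(B) = 0.11 × 8000 + 0.81 × 56000 + 0.08 × 15000 = 880 + 45360 + 1200 = 47440
Overall = 0.25 × 151730 + 0.75 × 47440 = 37932.5 + 35580 = 73512.5

$73,512.50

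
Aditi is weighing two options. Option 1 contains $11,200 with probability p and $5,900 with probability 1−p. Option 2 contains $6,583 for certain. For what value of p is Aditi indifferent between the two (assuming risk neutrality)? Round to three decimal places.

p = 0.129

p·11200 + (1−p)·5900 = 6583
5300p + 5900 = 6583
p = (6583 − 5900) / 5300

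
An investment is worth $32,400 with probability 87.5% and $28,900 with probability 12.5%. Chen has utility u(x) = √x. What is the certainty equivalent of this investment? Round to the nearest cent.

E[u] = 0.875·√32400 + 0.125·√28900 = 0.875·180 + 0.125·170 = 178.75
CE = (178.75)² = 31951.5625

$31,951.56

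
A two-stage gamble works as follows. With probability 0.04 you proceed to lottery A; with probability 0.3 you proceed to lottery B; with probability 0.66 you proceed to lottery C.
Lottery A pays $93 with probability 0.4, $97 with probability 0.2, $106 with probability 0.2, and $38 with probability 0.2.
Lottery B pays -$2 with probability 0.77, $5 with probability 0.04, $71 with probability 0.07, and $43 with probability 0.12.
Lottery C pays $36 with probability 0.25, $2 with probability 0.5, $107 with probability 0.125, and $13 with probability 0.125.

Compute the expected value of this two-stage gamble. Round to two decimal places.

$22.55

EV(A) = 0.4 × 93 + 0.2 × 97 + 0.2 × 106 + 0.2 × 38 = 37.2 + 19.4 + 21.2 + 7.6 = 85.4
EV(B) = 0.77 × (-2) + 0.04 × 5 + 0.07 × 71 + 0.12 × 43 = -1.54 + 0.2 + 4.97 + 5.16 = 8.79
EV(C) = 0.25 × 36 + 0.5 × 2 + 0.125 × 107 + 0.125 × 13 = 9 + 1 + 13.375 + 1.625 = 25
Overall = 0.04 × 85.4 + 0.3 × 8.79 + 0.66 × 25 = 3.416 + 2.637 + 16.5 = 22.553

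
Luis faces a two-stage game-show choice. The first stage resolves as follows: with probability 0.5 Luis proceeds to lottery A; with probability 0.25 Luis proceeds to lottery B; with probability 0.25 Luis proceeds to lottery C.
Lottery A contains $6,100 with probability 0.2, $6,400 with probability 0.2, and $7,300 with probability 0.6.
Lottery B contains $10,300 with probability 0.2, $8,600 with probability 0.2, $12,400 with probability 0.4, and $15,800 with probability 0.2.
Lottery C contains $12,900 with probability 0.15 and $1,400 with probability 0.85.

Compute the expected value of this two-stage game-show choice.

EV(A) = 0.2 × 6100 + 0.2 × 6400 + 0.6 × 7300 = 1220 + 1280 + 4380 = 6880
EV(B) = 0.2 × 10300 + 0.2 × 8600 + 0.4 × 12400 + 0.2 × 15800 = 2060 + 1720 + 4960 + 3160 = 11900
EV(C) = 0.15 × 12900 + 0.85 × 1400 = 1935 + 1190 = 3125
Overall = 0.5 × 6880 + 0.25 × 11900 + 0.25 × 3125 = 3440 + 2975 + 781.25 = 7196.25

$7,196.25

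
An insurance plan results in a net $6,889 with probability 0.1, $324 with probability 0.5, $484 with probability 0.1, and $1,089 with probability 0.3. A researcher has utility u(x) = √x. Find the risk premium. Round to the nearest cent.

$361.64

E[u] = 0.1·√6889 + 0.5·√324 + 0.1·√484 + 0.3·√1089 = 0.1·83 + 0.5·18 + 0.1·22 + 0.3·33 = 29.4
CE = (29.4)² = 864.36
Risk premium = EV − CE = 1226 − 864.36 = 361.64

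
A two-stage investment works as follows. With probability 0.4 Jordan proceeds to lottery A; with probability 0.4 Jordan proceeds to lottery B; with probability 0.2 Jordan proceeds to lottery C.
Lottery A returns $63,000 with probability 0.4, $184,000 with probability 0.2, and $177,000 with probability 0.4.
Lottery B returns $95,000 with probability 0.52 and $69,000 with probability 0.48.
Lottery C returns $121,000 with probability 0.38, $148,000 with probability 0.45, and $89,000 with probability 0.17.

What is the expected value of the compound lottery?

$111,670

EV(A) = 0.4 × 63000 + 0.2 × 184000 + 0.4 × 177000 = 25200 + 36800 + 70800 = 132800
EV(B) = 0.52 × 95000 + 0.48 × 69000 = 49400 + 33120 = 82520
EV(C) = 0.38 × 121000 + 0.45 × 148000 + 0.17 × 89000 = 45980 + 66600 + 15130 = 127710
Overall = 0.4 × 132800 + 0.4 × 82520 + 0.2 × 127710 = 53120 + 33008 + 25542 = 111670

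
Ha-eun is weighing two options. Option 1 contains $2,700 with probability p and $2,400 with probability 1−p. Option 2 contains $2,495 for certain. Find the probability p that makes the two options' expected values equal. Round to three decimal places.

p·2700 + (1−p)·2400 = 2495
300p + 2400 = 2495
p = (2495 − 2400) / 300

p = 0.317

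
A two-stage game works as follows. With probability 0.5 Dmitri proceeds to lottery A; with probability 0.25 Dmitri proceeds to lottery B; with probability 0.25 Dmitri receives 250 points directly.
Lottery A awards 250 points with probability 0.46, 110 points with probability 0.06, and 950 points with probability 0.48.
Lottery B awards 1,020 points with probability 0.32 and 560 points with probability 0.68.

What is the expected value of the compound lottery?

EV(A) = 0.46 × 250 + 0.06 × 110 + 0.48 × 950 = 115 + 6.6 + 456 = 577.6
EV(B) = 0.32 × 1020 + 0.68 × 560 = 326.4 + 380.8 = 707.2
Branch C: 250 (certain)
Overall = 0.5 × 577.6 + 0.25 × 707.2 + 0.25 × 250 = 288.8 + 176.8 + 62.5 = 528.1

528.1 points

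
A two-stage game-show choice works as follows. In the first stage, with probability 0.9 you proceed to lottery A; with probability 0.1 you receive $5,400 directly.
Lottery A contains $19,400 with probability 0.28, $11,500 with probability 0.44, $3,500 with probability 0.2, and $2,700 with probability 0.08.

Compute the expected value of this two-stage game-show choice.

EV(A) = 0.28 × 19400 + 0.44 × 11500 + 0.2 × 3500 + 0.08 × 2700 = 5432 + 5060 + 700 + 216 = 11408
Branch B: 5400 (certain)
Overall = 0.9 × 11408 + 0.1 × 5400 = 10267.2 + 540 = 10807.2

$10,807.20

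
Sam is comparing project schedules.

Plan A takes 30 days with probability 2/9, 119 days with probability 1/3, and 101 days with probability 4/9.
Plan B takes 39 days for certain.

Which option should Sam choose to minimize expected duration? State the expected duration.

Plan A = 2/9 × 30 + 1/3 × 119 + 4/9 × 101 = 6.6667 + 39.6667 + 44.8889 = 91.2222
Plan B: 39 (certain)

Plan B (39 days)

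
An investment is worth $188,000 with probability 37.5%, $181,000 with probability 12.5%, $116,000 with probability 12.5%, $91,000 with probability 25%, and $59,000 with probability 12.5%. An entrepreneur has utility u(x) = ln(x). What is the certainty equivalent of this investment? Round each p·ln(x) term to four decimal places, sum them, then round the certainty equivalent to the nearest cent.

E[u] = 0.375·ln(188000) + 0.125·ln(181000) + 0.125·ln(116000) + 0.25·ln(91000) + 0.125·ln(59000) = 4.5541 + 1.5133 + 1.4577 + 2.8547 + 1.3732 = 11.7530
CE = e^11.7530 ≈ 127134.39

$127,134.39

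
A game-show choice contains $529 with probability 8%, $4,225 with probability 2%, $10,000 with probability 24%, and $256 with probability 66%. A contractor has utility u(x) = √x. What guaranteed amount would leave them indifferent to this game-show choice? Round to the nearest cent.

E[u] = 0.08·√529 + 0.02·√4225 + 0.24·√10000 + 0.66·√256 = 0.08·23 + 0.02·65 + 0.24·100 + 0.66·16 = 37.7
CE = (37.7)² = 1421.29

$1,421.29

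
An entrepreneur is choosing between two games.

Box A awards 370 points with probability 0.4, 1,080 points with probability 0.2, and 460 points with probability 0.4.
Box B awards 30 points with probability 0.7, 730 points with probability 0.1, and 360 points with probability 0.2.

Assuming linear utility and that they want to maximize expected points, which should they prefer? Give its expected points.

Box A (548 points)

Box A = 0.4 × 370 + 0.2 × 1080 + 0.4 × 460 = 148 + 216 + 184 = 548
Box B = 0.7 × 30 + 0.1 × 730 + 0.2 × 360 = 21 + 73 + 72 = 166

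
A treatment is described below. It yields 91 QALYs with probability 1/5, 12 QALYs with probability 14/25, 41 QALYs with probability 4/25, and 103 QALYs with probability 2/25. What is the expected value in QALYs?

39.72 QALYs

EV = 1/5 × 91 + 14/25 × 12 + 4/25 × 41 + 2/25 × 103 = 18.2 + 6.72 + 6.56 + 8.24 = 39.72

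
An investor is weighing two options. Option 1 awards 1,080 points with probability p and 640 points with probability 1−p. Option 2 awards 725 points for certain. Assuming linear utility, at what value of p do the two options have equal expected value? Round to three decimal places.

p·1080 + (1−p)·640 = 725
440p + 640 = 725
p = (725 − 640) / 440

p = 0.193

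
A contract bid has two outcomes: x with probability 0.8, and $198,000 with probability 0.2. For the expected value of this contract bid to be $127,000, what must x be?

x = $109,250

0.8·x + 0.2·198000 = 127000
0.8·x = 127000 − 39600 = 87400
x = 87400 / 0.8 = 109250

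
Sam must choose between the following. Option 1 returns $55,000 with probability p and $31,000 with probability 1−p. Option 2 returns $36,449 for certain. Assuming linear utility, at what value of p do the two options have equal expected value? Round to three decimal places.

p = 0.227

p·55000 + (1−p)·31000 = 36449
24000p + 31000 = 36449
p = (36449 − 31000) / 24000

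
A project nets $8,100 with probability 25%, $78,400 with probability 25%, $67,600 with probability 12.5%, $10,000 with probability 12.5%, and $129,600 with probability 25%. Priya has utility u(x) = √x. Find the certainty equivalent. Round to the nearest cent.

$51,756.25

E[u] = 0.25·√8100 + 0.25·√78400 + 0.125·√67600 + 0.125·√10000 + 0.25·√129600 = 0.25·90 + 0.25·280 + 0.125·260 + 0.125·100 + 0.25·360 = 227.5
CE = (227.5)² = 51756.25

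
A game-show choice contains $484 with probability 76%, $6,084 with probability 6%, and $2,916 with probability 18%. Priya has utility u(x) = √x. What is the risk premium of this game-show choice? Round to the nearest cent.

$289.31

E[u] = 0.76·√484 + 0.06·√6084 + 0.18·√2916 = 0.76·22 + 0.06·78 + 0.18·54 = 31.12
CE = (31.12)² = 968.4544
Risk premium = EV − CE = 1257.76 − 968.4544 = 289.3056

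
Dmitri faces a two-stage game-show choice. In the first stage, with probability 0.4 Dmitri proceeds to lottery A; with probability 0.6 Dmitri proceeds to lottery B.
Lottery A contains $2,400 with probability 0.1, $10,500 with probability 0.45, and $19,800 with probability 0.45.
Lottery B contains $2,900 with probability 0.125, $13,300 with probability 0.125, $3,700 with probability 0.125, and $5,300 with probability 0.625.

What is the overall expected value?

$9,030

EV(A) = 0.1 × 2400 + 0.45 × 10500 + 0.45 × 19800 = 240 + 4725 + 8910 = 13875
EV(B) = 0.125 × 2900 + 0.125 × 13300 + 0.125 × 3700 + 0.625 × 5300 = 362.5 + 1662.5 + 462.5 + 3312.5 = 5800
Overall = 0.4 × 13875 + 0.6 × 5800 = 5550 + 3480 = 9030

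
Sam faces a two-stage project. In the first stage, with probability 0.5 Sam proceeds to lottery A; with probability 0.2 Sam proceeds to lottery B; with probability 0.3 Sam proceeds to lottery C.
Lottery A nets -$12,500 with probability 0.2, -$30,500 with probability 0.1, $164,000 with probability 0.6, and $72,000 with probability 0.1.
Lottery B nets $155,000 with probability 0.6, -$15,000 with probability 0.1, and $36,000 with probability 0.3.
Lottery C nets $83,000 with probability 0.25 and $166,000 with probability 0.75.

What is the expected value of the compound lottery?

$114,060

EV(A) = 0.2 × (-12500) + 0.1 × (-30500) + 0.6 × 164000 + 0.1 × 72000 = -2500 − 3050 + 98400 + 7200 = 100050
EV(B) = 0.6 × 155000 + 0.1 × (-15000) + 0.3 × 36000 = 93000 − 1500 + 10800 = 102300
EV(C) = 0.25 × 83000 + 0.75 × 166000 = 20750 + 124500 = 145250
Overall = 0.5 × 100050 + 0.2 × 102300 + 0.3 × 145250 = 50025 + 20460 + 43575 = 114060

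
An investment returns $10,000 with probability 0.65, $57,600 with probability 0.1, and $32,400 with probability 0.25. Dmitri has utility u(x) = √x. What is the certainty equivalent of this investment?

E[u] = 0.65·√10000 + 0.1·√57600 + 0.25·√32400 = 0.65·100 + 0.1·240 + 0.25·180 = 134
CE = (134)² = 17956

$17,956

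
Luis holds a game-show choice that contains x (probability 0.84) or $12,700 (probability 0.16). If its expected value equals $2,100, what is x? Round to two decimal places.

0.84·x + 0.16·12700 = 2100
0.84·x = 2100 − 2032 = 68
x = 68 / 0.84 = 80.9524

x = $80.95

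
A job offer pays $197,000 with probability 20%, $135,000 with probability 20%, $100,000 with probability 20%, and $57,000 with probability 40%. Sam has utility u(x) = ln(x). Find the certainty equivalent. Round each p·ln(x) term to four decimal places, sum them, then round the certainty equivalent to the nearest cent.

E[u] = 0.2·ln(197000) + 0.2·ln(135000) + 0.2·ln(100000) + 0.4·ln(57000) = 2.4382 + 2.3626 + 2.3026 + 4.3803 = 11.4837
CE = e^11.4837 ≈ 97119.75

$97,119.75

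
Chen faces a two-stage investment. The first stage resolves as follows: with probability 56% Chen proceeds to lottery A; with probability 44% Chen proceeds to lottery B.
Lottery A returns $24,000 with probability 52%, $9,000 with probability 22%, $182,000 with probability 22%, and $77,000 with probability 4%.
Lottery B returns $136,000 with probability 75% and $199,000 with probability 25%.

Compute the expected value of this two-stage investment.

EV(A) = 0.52 × 24000 + 0.22 × 9000 + 0.22 × 182000 + 0.04 × 77000 = 12480 + 1980 + 40040 + 3080 = 57580
EV(B) = 0.75 × 136000 + 0.25 × 199000 = 102000 + 49750 = 151750
Overall = 0.56 × 57580 + 0.44 × 151750 = 32244.8 + 66770 = 99014.8

$99,014.80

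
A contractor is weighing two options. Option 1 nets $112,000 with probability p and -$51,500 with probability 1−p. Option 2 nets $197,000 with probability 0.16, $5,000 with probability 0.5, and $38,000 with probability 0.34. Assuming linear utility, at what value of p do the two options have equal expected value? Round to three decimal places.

p = 0.602

EV(Option 2) = 0.16 × 197000 + 0.5 × 5000 + 0.34 × 38000 = 31520 + 2500 + 12920 = 46940
p·112000 + (1−p)·(-51500) = 46940
163500p − 51500 = 46940
p = (46940 + 51500) / 163500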